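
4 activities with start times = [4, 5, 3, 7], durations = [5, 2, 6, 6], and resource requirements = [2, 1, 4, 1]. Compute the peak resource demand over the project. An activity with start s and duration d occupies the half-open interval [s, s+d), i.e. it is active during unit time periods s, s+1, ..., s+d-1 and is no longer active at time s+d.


Each activity i is active on [start_i, start_i + duration_i).
Compute total resource usage per time slot:
  t=0: active resources = [], total = 0
  t=1: active resources = [], total = 0
  t=2: active resources = [], total = 0
  t=3: active resources = [4], total = 4
  t=4: active resources = [2, 4], total = 6
  t=5: active resources = [2, 1, 4], total = 7
  t=6: active resources = [2, 1, 4], total = 7
  t=7: active resources = [2, 4, 1], total = 7
  t=8: active resources = [2, 4, 1], total = 7
  t=9: active resources = [1], total = 1
  t=10: active resources = [1], total = 1
  t=11: active resources = [1], total = 1
  t=12: active resources = [1], total = 1
Peak resource demand = 7

7


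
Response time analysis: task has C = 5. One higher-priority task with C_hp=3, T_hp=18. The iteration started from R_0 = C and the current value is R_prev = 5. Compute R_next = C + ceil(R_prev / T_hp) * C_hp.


R_next = C + ceil(R_prev / T_hp) * C_hp
ceil(5 / 18) = ceil(0.2778) = 1
Interference = 1 * 3 = 3
R_next = 5 + 3 = 8

8


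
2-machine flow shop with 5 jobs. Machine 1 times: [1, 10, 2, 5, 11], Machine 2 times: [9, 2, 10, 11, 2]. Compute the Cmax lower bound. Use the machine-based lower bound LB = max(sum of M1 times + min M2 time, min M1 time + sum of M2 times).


LB1 = sum(M1 times) + min(M2 times) = 29 + 2 = 31
LB2 = min(M1 times) + sum(M2 times) = 1 + 34 = 35
Lower bound = max(LB1, LB2) = max(31, 35) = 35

35


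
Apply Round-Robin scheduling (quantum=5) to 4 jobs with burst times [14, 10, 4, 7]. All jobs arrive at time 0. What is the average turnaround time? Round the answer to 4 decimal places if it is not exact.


Time quantum = 5
Execution trace:
  J1 runs 5 units, time = 5
  J2 runs 5 units, time = 10
  J3 runs 4 units, time = 14
  J4 runs 5 units, time = 19
  J1 runs 5 units, time = 24
  J2 runs 5 units, time = 29
  J4 runs 2 units, time = 31
  J1 runs 4 units, time = 35
Finish times: [35, 29, 14, 31]
Average turnaround = 109/4 = 27.25

27.25


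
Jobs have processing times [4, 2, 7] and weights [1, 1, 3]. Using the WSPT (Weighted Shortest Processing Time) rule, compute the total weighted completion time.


Compute p/w ratios and sort ascending (WSPT): [(2, 1), (7, 3), (4, 1)]
Compute weighted completion times:
  Job (p=2,w=1): C=2, w*C=1*2=2
  Job (p=7,w=3): C=9, w*C=3*9=27
  Job (p=4,w=1): C=13, w*C=1*13=13
Total weighted completion time = 42

42


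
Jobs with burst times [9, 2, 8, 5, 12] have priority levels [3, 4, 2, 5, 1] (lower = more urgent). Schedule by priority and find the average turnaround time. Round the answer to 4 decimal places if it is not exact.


Sort by priority (ascending = highest first):
Order: [(1, 12), (2, 8), (3, 9), (4, 2), (5, 5)]
Completion times:
  Priority 1, burst=12, C=12
  Priority 2, burst=8, C=20
  Priority 3, burst=9, C=29
  Priority 4, burst=2, C=31
  Priority 5, burst=5, C=36
Average turnaround = 128/5 = 25.6

25.6


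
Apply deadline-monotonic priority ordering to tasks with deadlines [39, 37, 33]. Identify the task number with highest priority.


Sort tasks by relative deadline (ascending):
  Task 3: deadline = 33
  Task 2: deadline = 37
  Task 1: deadline = 39
Priority order (highest first): [3, 2, 1]
Highest priority task = 3

3


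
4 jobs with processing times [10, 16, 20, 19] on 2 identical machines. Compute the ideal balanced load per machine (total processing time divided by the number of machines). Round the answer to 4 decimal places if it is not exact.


Total processing time = 10 + 16 + 20 + 19 = 65
Number of machines = 2
Ideal balanced load = 65 / 2 = 32.5

32.5


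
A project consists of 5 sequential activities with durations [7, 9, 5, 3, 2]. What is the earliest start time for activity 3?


Activity 3 starts after activities 1 through 2 complete.
Predecessor durations: [7, 9]
ES = 7 + 9 = 16

16


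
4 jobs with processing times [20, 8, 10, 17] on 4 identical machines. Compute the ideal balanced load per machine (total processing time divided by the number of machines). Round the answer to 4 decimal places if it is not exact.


Total processing time = 20 + 8 + 10 + 17 = 55
Number of machines = 4
Ideal balanced load = 55 / 4 = 13.75

13.75


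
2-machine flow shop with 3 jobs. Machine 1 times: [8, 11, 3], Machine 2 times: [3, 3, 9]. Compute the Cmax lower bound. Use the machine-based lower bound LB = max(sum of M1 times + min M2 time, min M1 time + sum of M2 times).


LB1 = sum(M1 times) + min(M2 times) = 22 + 3 = 25
LB2 = min(M1 times) + sum(M2 times) = 3 + 15 = 18
Lower bound = max(LB1, LB2) = max(25, 18) = 25

25


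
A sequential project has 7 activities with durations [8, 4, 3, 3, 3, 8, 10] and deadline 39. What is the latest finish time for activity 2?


LF(activity 2) = deadline - sum of successor durations
Successors: activities 3 through 7 with durations [3, 3, 3, 8, 10]
Sum of successor durations = 27
LF = 39 - 27 = 12

12


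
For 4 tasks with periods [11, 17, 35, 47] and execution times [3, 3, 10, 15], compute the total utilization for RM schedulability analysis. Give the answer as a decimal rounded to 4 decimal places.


Compute individual utilizations (exact fractions):
  Task 1: C/T = 3/11 (approx. 0.2727)
  Task 2: C/T = 3/17 (approx. 0.1765)
  Task 3: C/T = 10/35 = 2/7 (approx. 0.2857)
  Task 4: C/T = 15/47 (approx. 0.3191)
Total utilization U = 3/11 + 3/17 + 2/7 + 15/47 = 64849/61523
Rounded to 4 decimal places: U = 1.0541
RM (Liu & Layland) bound for 4 tasks = 0.756828; compare with U = 64849/61523 (approx. 1.054061)
U > 1, so the task set is not schedulable (processor overloaded).

1.0541


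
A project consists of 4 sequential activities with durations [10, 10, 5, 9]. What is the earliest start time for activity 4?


Activity 4 starts after activities 1 through 3 complete.
Predecessor durations: [10, 10, 5]
ES = 10 + 10 + 5 = 25

25


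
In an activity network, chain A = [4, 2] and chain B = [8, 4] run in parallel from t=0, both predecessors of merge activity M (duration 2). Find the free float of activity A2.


ES(A2) = sum of predecessors on chain A = 4
EF(A2) = ES + duration = 4 + 2 = 6
Successor of A2 is M. ES(M) = max(sum(A), sum(B)) = max(6, 12) = 12
Free float = ES(successor) - EF(current) = 12 - 6 = 6

6


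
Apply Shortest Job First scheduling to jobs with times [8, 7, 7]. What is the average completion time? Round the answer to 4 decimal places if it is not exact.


SJF order (ascending): [7, 7, 8]
Completion times:
  Job 1: burst=7, C=7
  Job 2: burst=7, C=14
  Job 3: burst=8, C=22
Average completion = 43/3 = 14.3333

14.3333


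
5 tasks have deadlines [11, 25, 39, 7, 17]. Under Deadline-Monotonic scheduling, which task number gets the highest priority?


Sort tasks by relative deadline (ascending):
  Task 4: deadline = 7
  Task 1: deadline = 11
  Task 5: deadline = 17
  Task 2: deadline = 25
  Task 3: deadline = 39
Priority order (highest first): [4, 1, 5, 2, 3]
Highest priority task = 4

4


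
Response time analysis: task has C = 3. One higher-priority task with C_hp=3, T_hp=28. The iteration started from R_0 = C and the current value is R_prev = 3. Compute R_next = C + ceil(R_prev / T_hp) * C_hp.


R_next = C + ceil(R_prev / T_hp) * C_hp
ceil(3 / 28) = ceil(0.1071) = 1
Interference = 1 * 3 = 3
R_next = 3 + 3 = 6

6


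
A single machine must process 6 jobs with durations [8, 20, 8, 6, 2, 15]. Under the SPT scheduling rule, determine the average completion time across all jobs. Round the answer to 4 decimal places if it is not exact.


Sort jobs by processing time (SPT order): [2, 6, 8, 8, 15, 20]
Compute completion times sequentially:
  Job 1: processing = 2, completes at 2
  Job 2: processing = 6, completes at 8
  Job 3: processing = 8, completes at 16
  Job 4: processing = 8, completes at 24
  Job 5: processing = 15, completes at 39
  Job 6: processing = 20, completes at 59
Sum of completion times = 148
Average completion time = 148/6 = 24.6667

24.6667


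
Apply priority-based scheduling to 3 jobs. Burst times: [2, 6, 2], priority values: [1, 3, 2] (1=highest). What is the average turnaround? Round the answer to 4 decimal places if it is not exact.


Sort by priority (ascending = highest first):
Order: [(1, 2), (2, 2), (3, 6)]
Completion times:
  Priority 1, burst=2, C=2
  Priority 2, burst=2, C=4
  Priority 3, burst=6, C=10
Average turnaround = 16/3 = 5.3333

5.3333


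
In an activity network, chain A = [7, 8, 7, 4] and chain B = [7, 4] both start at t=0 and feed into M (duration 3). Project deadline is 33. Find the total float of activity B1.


Forward pass: ES(B1) = sum of predecessors on chain B = 0
EF = ES + duration = 0 + 7 = 7
Backward pass: LF(M) = deadline = 33; LS(M) = 33 - 3 = 30
LF(B1) = LS(M) - sum(successors on chain B) = 30 - 4 = 26
LS = LF - duration = 26 - 7 = 19
Total float = LS - ES = 19 - 0 = 19

19


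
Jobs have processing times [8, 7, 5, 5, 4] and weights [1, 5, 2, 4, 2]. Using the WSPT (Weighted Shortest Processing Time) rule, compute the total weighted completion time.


Compute p/w ratios and sort ascending (WSPT): [(5, 4), (7, 5), (4, 2), (5, 2), (8, 1)]
Compute weighted completion times:
  Job (p=5,w=4): C=5, w*C=4*5=20
  Job (p=7,w=5): C=12, w*C=5*12=60
  Job (p=4,w=2): C=16, w*C=2*16=32
  Job (p=5,w=2): C=21, w*C=2*21=42
  Job (p=8,w=1): C=29, w*C=1*29=29
Total weighted completion time = 183

183


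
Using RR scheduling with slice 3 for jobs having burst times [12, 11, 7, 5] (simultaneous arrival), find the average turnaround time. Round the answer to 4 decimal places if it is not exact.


Time quantum = 3
Execution trace:
  J1 runs 3 units, time = 3
  J2 runs 3 units, time = 6
  J3 runs 3 units, time = 9
  J4 runs 3 units, time = 12
  J1 runs 3 units, time = 15
  J2 runs 3 units, time = 18
  J3 runs 3 units, time = 21
  J4 runs 2 units, time = 23
  J1 runs 3 units, time = 26
  J2 runs 3 units, time = 29
  J3 runs 1 units, time = 30
  J1 runs 3 units, time = 33
  J2 runs 2 units, time = 35
Finish times: [33, 35, 30, 23]
Average turnaround = 121/4 = 30.25

30.25


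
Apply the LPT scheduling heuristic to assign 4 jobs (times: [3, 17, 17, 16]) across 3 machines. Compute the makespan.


Sort jobs in decreasing order (LPT): [17, 17, 16, 3]
Assign each job to the least loaded machine:
  Machine 1: jobs [17], load = 17
  Machine 2: jobs [17], load = 17
  Machine 3: jobs [16, 3], load = 19
Makespan = max load = 19

19


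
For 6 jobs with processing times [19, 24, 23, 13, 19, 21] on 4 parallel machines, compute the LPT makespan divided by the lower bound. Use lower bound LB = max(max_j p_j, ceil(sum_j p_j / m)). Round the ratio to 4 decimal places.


LPT order: [24, 23, 21, 19, 19, 13]
Machine loads after assignment: [24, 23, 34, 38]
LPT makespan = 38
Lower bound = max(max_job, ceil(total/4)) = max(24, 30) = 30
Ratio = 38 / 30 = 1.2667

1.2667


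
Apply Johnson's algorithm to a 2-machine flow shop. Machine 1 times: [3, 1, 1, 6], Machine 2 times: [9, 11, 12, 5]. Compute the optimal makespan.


Apply Johnson's rule:
  Group 1 (a <= b): [(2, 1, 11), (3, 1, 12), (1, 3, 9)]
  Group 2 (a > b): [(4, 6, 5)]
Optimal job order: [2, 3, 1, 4]
Schedule:
  Job 2: M1 done at 1, M2 done at 12
  Job 3: M1 done at 2, M2 done at 24
  Job 1: M1 done at 5, M2 done at 33
  Job 4: M1 done at 11, M2 done at 38
Makespan = 38

38


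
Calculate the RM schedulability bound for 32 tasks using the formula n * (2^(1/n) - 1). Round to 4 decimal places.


Compute 2^(1/32) = 1.0218971487
Subtract 1: 1.0218971487 - 1 = 0.0218971487
Multiply by n: 32 * 0.0218971487 = 0.7007087584
Round to 4 dp: 0.7007

0.7007


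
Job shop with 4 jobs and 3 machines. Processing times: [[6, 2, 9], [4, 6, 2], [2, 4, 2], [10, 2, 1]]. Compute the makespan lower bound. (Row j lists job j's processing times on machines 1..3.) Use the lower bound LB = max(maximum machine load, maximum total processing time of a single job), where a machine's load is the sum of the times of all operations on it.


Machine loads:
  Machine 1: 6 + 4 + 2 + 10 = 22
  Machine 2: 2 + 6 + 4 + 2 = 14
  Machine 3: 9 + 2 + 2 + 1 = 14
Max machine load = 22
Job totals:
  Job 1: 17
  Job 2: 12
  Job 3: 8
  Job 4: 13
Max job total = 17
Lower bound = max(22, 17) = 22

22


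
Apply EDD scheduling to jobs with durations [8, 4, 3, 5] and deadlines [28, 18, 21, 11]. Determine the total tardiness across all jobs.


Sort by due date (EDD order): [(5, 11), (4, 18), (3, 21), (8, 28)]
Compute completion times and tardiness:
  Job 1: p=5, d=11, C=5, tardiness=max(0,5-11)=0
  Job 2: p=4, d=18, C=9, tardiness=max(0,9-18)=0
  Job 3: p=3, d=21, C=12, tardiness=max(0,12-21)=0
  Job 4: p=8, d=28, C=20, tardiness=max(0,20-28)=0
Total tardiness = 0

0


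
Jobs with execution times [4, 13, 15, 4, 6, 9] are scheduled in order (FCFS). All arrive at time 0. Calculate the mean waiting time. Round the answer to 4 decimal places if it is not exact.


FCFS order (as given): [4, 13, 15, 4, 6, 9]
Waiting times:
  Job 1: wait = 0
  Job 2: wait = 4
  Job 3: wait = 17
  Job 4: wait = 32
  Job 5: wait = 36
  Job 6: wait = 42
Sum of waiting times = 131
Average waiting time = 131/6 = 21.8333

21.8333


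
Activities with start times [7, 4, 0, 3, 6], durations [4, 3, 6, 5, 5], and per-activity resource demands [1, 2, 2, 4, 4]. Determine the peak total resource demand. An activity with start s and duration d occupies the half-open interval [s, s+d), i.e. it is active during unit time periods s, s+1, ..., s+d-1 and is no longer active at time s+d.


Each activity i is active on [start_i, start_i + duration_i).
Compute total resource usage per time slot:
  t=0: active resources = [2], total = 2
  t=1: active resources = [2], total = 2
  t=2: active resources = [2], total = 2
  t=3: active resources = [2, 4], total = 6
  t=4: active resources = [2, 2, 4], total = 8
  t=5: active resources = [2, 2, 4], total = 8
  t=6: active resources = [2, 4, 4], total = 10
  t=7: active resources = [1, 4, 4], total = 9
  t=8: active resources = [1, 4], total = 5
  t=9: active resources = [1, 4], total = 5
  t=10: active resources = [1, 4], total = 5
Peak resource demand = 10

10


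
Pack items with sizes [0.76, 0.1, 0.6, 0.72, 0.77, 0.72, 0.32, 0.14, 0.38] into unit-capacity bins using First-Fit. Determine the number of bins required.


Place items sequentially using First-Fit:
  Item 0.76 -> new Bin 1
  Item 0.1 -> Bin 1 (now 0.86)
  Item 0.6 -> new Bin 2
  Item 0.72 -> new Bin 3
  Item 0.77 -> new Bin 4
  Item 0.72 -> new Bin 5
  Item 0.32 -> Bin 2 (now 0.92)
  Item 0.14 -> Bin 1 (now 1.0)
  Item 0.38 -> new Bin 6
Total bins used = 6

6


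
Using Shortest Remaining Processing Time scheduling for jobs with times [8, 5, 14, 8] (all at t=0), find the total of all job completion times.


Since all jobs arrive at t=0, SRPT equals SPT ordering.
SPT order: [5, 8, 8, 14]
Completion times:
  Job 1: p=5, C=5
  Job 2: p=8, C=13
  Job 3: p=8, C=21
  Job 4: p=14, C=35
Total completion time = 5 + 13 + 21 + 35 = 74

74


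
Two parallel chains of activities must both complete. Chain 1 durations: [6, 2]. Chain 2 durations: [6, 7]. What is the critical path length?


Path A total = 6 + 2 = 8
Path B total = 6 + 7 = 13
Critical path = longest path = max(8, 13) = 13

13


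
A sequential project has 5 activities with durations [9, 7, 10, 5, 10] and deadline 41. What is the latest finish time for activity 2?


LF(activity 2) = deadline - sum of successor durations
Successors: activities 3 through 5 with durations [10, 5, 10]
Sum of successor durations = 25
LF = 41 - 25 = 16

16


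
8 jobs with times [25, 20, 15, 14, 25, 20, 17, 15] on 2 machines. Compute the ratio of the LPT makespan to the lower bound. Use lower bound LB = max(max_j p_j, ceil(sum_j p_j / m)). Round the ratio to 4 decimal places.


LPT order: [25, 25, 20, 20, 17, 15, 15, 14]
Machine loads after assignment: [76, 75]
LPT makespan = 76
Lower bound = max(max_job, ceil(total/2)) = max(25, 76) = 76
Ratio = 76 / 76 = 1.0

1.0


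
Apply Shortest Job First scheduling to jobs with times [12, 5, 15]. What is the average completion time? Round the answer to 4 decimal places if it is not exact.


SJF order (ascending): [5, 12, 15]
Completion times:
  Job 1: burst=5, C=5
  Job 2: burst=12, C=17
  Job 3: burst=15, C=32
Average completion = 54/3 = 18.0

18.0


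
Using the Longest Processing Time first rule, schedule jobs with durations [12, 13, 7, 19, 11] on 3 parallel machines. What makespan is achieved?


Sort jobs in decreasing order (LPT): [19, 13, 12, 11, 7]
Assign each job to the least loaded machine:
  Machine 1: jobs [19], load = 19
  Machine 2: jobs [13, 7], load = 20
  Machine 3: jobs [12, 11], load = 23
Makespan = max load = 23

23


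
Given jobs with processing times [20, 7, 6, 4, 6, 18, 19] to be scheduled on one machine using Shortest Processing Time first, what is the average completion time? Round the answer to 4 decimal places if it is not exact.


Sort jobs by processing time (SPT order): [4, 6, 6, 7, 18, 19, 20]
Compute completion times sequentially:
  Job 1: processing = 4, completes at 4
  Job 2: processing = 6, completes at 10
  Job 3: processing = 6, completes at 16
  Job 4: processing = 7, completes at 23
  Job 5: processing = 18, completes at 41
  Job 6: processing = 19, completes at 60
  Job 7: processing = 20, completes at 80
Sum of completion times = 234
Average completion time = 234/7 = 33.4286

33.4286


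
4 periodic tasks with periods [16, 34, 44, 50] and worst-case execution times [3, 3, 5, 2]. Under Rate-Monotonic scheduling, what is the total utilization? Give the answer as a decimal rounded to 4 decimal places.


Compute individual utilizations (exact fractions):
  Task 1: C/T = 3/16 (approx. 0.1875)
  Task 2: C/T = 3/34 (approx. 0.0882)
  Task 3: C/T = 5/44 (approx. 0.1136)
  Task 4: C/T = 2/50 = 1/25 (approx. 0.04)
Total utilization U = 3/16 + 3/34 + 5/44 + 1/25 = 32117/74800
Rounded to 4 decimal places: U = 0.4294
RM (Liu & Layland) bound for 4 tasks = 0.756828; compare with U = 32117/74800 (approx. 0.429372)
U <= bound, so schedulable by RM sufficient condition.

0.4294


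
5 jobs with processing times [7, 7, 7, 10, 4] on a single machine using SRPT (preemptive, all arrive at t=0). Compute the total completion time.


Since all jobs arrive at t=0, SRPT equals SPT ordering.
SPT order: [4, 7, 7, 7, 10]
Completion times:
  Job 1: p=4, C=4
  Job 2: p=7, C=11
  Job 3: p=7, C=18
  Job 4: p=7, C=25
  Job 5: p=10, C=35
Total completion time = 4 + 11 + 18 + 25 + 35 = 93

93


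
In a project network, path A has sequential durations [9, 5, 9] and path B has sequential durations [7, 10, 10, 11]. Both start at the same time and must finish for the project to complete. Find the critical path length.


Path A total = 9 + 5 + 9 = 23
Path B total = 7 + 10 + 10 + 11 = 38
Critical path = longest path = max(23, 38) = 38

38


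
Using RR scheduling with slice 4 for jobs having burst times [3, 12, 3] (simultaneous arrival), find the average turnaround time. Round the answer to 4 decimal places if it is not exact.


Time quantum = 4
Execution trace:
  J1 runs 3 units, time = 3
  J2 runs 4 units, time = 7
  J3 runs 3 units, time = 10
  J2 runs 4 units, time = 14
  J2 runs 4 units, time = 18
Finish times: [3, 18, 10]
Average turnaround = 31/3 = 10.3333

10.3333


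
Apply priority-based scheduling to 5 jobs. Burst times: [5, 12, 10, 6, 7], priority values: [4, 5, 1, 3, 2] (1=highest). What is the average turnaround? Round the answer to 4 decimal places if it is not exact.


Sort by priority (ascending = highest first):
Order: [(1, 10), (2, 7), (3, 6), (4, 5), (5, 12)]
Completion times:
  Priority 1, burst=10, C=10
  Priority 2, burst=7, C=17
  Priority 3, burst=6, C=23
  Priority 4, burst=5, C=28
  Priority 5, burst=12, C=40
Average turnaround = 118/5 = 23.6

23.6


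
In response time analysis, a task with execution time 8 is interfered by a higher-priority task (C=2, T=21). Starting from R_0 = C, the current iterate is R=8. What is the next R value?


R_next = C + ceil(R_prev / T_hp) * C_hp
ceil(8 / 21) = ceil(0.381) = 1
Interference = 1 * 2 = 2
R_next = 8 + 2 = 10

10


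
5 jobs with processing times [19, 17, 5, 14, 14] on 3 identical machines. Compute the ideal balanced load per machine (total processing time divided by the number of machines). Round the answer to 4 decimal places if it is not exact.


Total processing time = 19 + 17 + 5 + 14 + 14 = 69
Number of machines = 3
Ideal balanced load = 69 / 3 = 23.0

23.0


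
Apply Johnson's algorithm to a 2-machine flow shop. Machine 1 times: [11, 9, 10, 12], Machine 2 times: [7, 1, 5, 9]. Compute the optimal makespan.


Apply Johnson's rule:
  Group 1 (a <= b): []
  Group 2 (a > b): [(4, 12, 9), (1, 11, 7), (3, 10, 5), (2, 9, 1)]
Optimal job order: [4, 1, 3, 2]
Schedule:
  Job 4: M1 done at 12, M2 done at 21
  Job 1: M1 done at 23, M2 done at 30
  Job 3: M1 done at 33, M2 done at 38
  Job 2: M1 done at 42, M2 done at 43
Makespan = 43

43


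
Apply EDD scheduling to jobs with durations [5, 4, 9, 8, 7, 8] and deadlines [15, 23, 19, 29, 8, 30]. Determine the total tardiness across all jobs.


Sort by due date (EDD order): [(7, 8), (5, 15), (9, 19), (4, 23), (8, 29), (8, 30)]
Compute completion times and tardiness:
  Job 1: p=7, d=8, C=7, tardiness=max(0,7-8)=0
  Job 2: p=5, d=15, C=12, tardiness=max(0,12-15)=0
  Job 3: p=9, d=19, C=21, tardiness=max(0,21-19)=2
  Job 4: p=4, d=23, C=25, tardiness=max(0,25-23)=2
  Job 5: p=8, d=29, C=33, tardiness=max(0,33-29)=4
  Job 6: p=8, d=30, C=41, tardiness=max(0,41-30)=11
Total tardiness = 19

19


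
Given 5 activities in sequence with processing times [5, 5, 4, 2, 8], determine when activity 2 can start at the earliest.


Activity 2 starts after activities 1 through 1 complete.
Predecessor durations: [5]
ES = 5 = 5

5


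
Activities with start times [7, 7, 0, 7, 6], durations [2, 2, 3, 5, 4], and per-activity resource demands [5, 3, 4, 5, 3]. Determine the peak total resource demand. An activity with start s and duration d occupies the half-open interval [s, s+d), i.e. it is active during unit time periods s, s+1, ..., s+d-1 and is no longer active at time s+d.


Each activity i is active on [start_i, start_i + duration_i).
Compute total resource usage per time slot:
  t=0: active resources = [4], total = 4
  t=1: active resources = [4], total = 4
  t=2: active resources = [4], total = 4
  t=3: active resources = [], total = 0
  t=4: active resources = [], total = 0
  t=5: active resources = [], total = 0
  t=6: active resources = [3], total = 3
  t=7: active resources = [5, 3, 5, 3], total = 16
  t=8: active resources = [5, 3, 5, 3], total = 16
  t=9: active resources = [5, 3], total = 8
  t=10: active resources = [5], total = 5
  t=11: active resources = [5], total = 5
Peak resource demand = 16

16


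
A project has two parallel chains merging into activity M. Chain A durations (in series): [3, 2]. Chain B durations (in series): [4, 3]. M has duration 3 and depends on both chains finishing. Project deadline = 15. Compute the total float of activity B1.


Forward pass: ES(B1) = sum of predecessors on chain B = 0
EF = ES + duration = 0 + 4 = 4
Backward pass: LF(M) = deadline = 15; LS(M) = 15 - 3 = 12
LF(B1) = LS(M) - sum(successors on chain B) = 12 - 3 = 9
LS = LF - duration = 9 - 4 = 5
Total float = LS - ES = 5 - 0 = 5

5


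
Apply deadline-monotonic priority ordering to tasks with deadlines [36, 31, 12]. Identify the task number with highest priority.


Sort tasks by relative deadline (ascending):
  Task 3: deadline = 12
  Task 2: deadline = 31
  Task 1: deadline = 36
Priority order (highest first): [3, 2, 1]
Highest priority task = 3

3


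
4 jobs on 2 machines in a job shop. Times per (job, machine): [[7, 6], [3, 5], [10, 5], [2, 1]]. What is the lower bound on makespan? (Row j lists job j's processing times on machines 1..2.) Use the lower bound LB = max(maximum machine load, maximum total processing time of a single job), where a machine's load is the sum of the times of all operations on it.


Machine loads:
  Machine 1: 7 + 3 + 10 + 2 = 22
  Machine 2: 6 + 5 + 5 + 1 = 17
Max machine load = 22
Job totals:
  Job 1: 13
  Job 2: 8
  Job 3: 15
  Job 4: 3
Max job total = 15
Lower bound = max(22, 15) = 22

22


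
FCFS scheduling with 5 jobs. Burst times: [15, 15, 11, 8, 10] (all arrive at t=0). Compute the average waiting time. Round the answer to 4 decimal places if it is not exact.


FCFS order (as given): [15, 15, 11, 8, 10]
Waiting times:
  Job 1: wait = 0
  Job 2: wait = 15
  Job 3: wait = 30
  Job 4: wait = 41
  Job 5: wait = 49
Sum of waiting times = 135
Average waiting time = 135/5 = 27.0

27.0


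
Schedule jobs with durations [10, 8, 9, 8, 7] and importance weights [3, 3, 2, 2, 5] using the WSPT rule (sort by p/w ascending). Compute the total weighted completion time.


Compute p/w ratios and sort ascending (WSPT): [(7, 5), (8, 3), (10, 3), (8, 2), (9, 2)]
Compute weighted completion times:
  Job (p=7,w=5): C=7, w*C=5*7=35
  Job (p=8,w=3): C=15, w*C=3*15=45
  Job (p=10,w=3): C=25, w*C=3*25=75
  Job (p=8,w=2): C=33, w*C=2*33=66
  Job (p=9,w=2): C=42, w*C=2*42=84
Total weighted completion time = 305

305


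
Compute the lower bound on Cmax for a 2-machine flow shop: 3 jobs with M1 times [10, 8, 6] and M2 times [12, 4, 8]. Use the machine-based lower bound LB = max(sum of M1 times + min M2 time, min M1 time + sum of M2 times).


LB1 = sum(M1 times) + min(M2 times) = 24 + 4 = 28
LB2 = min(M1 times) + sum(M2 times) = 6 + 24 = 30
Lower bound = max(LB1, LB2) = max(28, 30) = 30

30


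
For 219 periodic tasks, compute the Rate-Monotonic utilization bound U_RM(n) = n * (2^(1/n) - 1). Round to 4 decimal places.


Compute 2^(1/219) = 1.0031700697
Subtract 1: 1.0031700697 - 1 = 0.0031700697
Multiply by n: 219 * 0.0031700697 = 0.6942452643
Round to 4 dp: 0.6942

0.6942


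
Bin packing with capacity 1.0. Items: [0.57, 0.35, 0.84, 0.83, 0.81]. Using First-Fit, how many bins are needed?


Place items sequentially using First-Fit:
  Item 0.57 -> new Bin 1
  Item 0.35 -> Bin 1 (now 0.92)
  Item 0.84 -> new Bin 2
  Item 0.83 -> new Bin 3
  Item 0.81 -> new Bin 4
Total bins used = 4

4


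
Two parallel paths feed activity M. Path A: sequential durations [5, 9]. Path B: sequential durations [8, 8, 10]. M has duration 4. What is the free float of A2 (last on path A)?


ES(A2) = sum of predecessors on chain A = 5
EF(A2) = ES + duration = 5 + 9 = 14
Successor of A2 is M. ES(M) = max(sum(A), sum(B)) = max(14, 26) = 26
Free float = ES(successor) - EF(current) = 26 - 14 = 12

12


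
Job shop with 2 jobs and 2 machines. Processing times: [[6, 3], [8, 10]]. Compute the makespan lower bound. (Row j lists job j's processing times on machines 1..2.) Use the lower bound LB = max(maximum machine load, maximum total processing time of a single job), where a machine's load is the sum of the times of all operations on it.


Machine loads:
  Machine 1: 6 + 8 = 14
  Machine 2: 3 + 10 = 13
Max machine load = 14
Job totals:
  Job 1: 9
  Job 2: 18
Max job total = 18
Lower bound = max(14, 18) = 18

18


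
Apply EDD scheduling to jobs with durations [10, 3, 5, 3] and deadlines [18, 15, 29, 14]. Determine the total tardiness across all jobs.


Sort by due date (EDD order): [(3, 14), (3, 15), (10, 18), (5, 29)]
Compute completion times and tardiness:
  Job 1: p=3, d=14, C=3, tardiness=max(0,3-14)=0
  Job 2: p=3, d=15, C=6, tardiness=max(0,6-15)=0
  Job 3: p=10, d=18, C=16, tardiness=max(0,16-18)=0
  Job 4: p=5, d=29, C=21, tardiness=max(0,21-29)=0
Total tardiness = 0

0


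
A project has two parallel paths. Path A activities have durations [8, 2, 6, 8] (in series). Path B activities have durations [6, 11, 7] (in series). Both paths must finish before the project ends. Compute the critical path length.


Path A total = 8 + 2 + 6 + 8 = 24
Path B total = 6 + 11 + 7 = 24
Critical path = longest path = max(24, 24) = 24

24


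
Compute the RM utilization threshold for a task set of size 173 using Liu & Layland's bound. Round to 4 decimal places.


Compute 2^(1/173) = 1.0040146684
Subtract 1: 1.0040146684 - 1 = 0.0040146684
Multiply by n: 173 * 0.0040146684 = 0.6945376332
Round to 4 dp: 0.6945

0.6945


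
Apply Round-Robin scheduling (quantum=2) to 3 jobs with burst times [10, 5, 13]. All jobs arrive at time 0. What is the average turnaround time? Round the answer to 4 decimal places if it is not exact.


Time quantum = 2
Execution trace:
  J1 runs 2 units, time = 2
  J2 runs 2 units, time = 4
  J3 runs 2 units, time = 6
  J1 runs 2 units, time = 8
  J2 runs 2 units, time = 10
  J3 runs 2 units, time = 12
  J1 runs 2 units, time = 14
  J2 runs 1 units, time = 15
  J3 runs 2 units, time = 17
  J1 runs 2 units, time = 19
  J3 runs 2 units, time = 21
  J1 runs 2 units, time = 23
  J3 runs 2 units, time = 25
  J3 runs 2 units, time = 27
  J3 runs 1 units, time = 28
Finish times: [23, 15, 28]
Average turnaround = 66/3 = 22.0

22.0


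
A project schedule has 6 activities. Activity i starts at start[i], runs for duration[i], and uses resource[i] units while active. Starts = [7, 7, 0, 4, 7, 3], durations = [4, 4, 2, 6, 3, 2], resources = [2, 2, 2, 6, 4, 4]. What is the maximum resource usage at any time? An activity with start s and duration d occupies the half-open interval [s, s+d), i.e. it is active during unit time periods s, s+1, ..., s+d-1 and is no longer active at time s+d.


Each activity i is active on [start_i, start_i + duration_i).
Compute total resource usage per time slot:
  t=0: active resources = [2], total = 2
  t=1: active resources = [2], total = 2
  t=2: active resources = [], total = 0
  t=3: active resources = [4], total = 4
  t=4: active resources = [6, 4], total = 10
  t=5: active resources = [6], total = 6
  t=6: active resources = [6], total = 6
  t=7: active resources = [2, 2, 6, 4], total = 14
  t=8: active resources = [2, 2, 6, 4], total = 14
  t=9: active resources = [2, 2, 6, 4], total = 14
  t=10: active resources = [2, 2], total = 4
Peak resource demand = 14

14


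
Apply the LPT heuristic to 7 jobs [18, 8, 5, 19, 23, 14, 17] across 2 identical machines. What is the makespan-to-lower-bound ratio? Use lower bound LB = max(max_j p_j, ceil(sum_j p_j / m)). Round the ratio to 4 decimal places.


LPT order: [23, 19, 18, 17, 14, 8, 5]
Machine loads after assignment: [53, 51]
LPT makespan = 53
Lower bound = max(max_job, ceil(total/2)) = max(23, 52) = 52
Ratio = 53 / 52 = 1.0192

1.0192


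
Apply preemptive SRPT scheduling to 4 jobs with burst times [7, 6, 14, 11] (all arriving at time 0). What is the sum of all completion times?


Since all jobs arrive at t=0, SRPT equals SPT ordering.
SPT order: [6, 7, 11, 14]
Completion times:
  Job 1: p=6, C=6
  Job 2: p=7, C=13
  Job 3: p=11, C=24
  Job 4: p=14, C=38
Total completion time = 6 + 13 + 24 + 38 = 81

81


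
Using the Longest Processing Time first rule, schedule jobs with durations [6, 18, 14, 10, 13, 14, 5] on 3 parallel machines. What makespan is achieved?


Sort jobs in decreasing order (LPT): [18, 14, 14, 13, 10, 6, 5]
Assign each job to the least loaded machine:
  Machine 1: jobs [18, 6, 5], load = 29
  Machine 2: jobs [14, 13], load = 27
  Machine 3: jobs [14, 10], load = 24
Makespan = max load = 29

29


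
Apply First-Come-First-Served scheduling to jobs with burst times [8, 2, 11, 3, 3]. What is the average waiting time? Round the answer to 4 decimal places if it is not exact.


FCFS order (as given): [8, 2, 11, 3, 3]
Waiting times:
  Job 1: wait = 0
  Job 2: wait = 8
  Job 3: wait = 10
  Job 4: wait = 21
  Job 5: wait = 24
Sum of waiting times = 63
Average waiting time = 63/5 = 12.6

12.6


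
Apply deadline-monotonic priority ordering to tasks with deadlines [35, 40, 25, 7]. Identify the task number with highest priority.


Sort tasks by relative deadline (ascending):
  Task 4: deadline = 7
  Task 3: deadline = 25
  Task 1: deadline = 35
  Task 2: deadline = 40
Priority order (highest first): [4, 3, 1, 2]
Highest priority task = 4

4


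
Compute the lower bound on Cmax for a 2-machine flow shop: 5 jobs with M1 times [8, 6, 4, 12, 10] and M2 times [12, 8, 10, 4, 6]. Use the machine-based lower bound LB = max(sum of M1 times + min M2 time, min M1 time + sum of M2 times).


LB1 = sum(M1 times) + min(M2 times) = 40 + 4 = 44
LB2 = min(M1 times) + sum(M2 times) = 4 + 40 = 44
Lower bound = max(LB1, LB2) = max(44, 44) = 44

44


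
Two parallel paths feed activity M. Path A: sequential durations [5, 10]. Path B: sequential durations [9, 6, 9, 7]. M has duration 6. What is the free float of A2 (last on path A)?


ES(A2) = sum of predecessors on chain A = 5
EF(A2) = ES + duration = 5 + 10 = 15
Successor of A2 is M. ES(M) = max(sum(A), sum(B)) = max(15, 31) = 31
Free float = ES(successor) - EF(current) = 31 - 15 = 16

16


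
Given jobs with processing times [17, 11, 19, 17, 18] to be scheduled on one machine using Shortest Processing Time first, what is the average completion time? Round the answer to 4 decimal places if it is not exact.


Sort jobs by processing time (SPT order): [11, 17, 17, 18, 19]
Compute completion times sequentially:
  Job 1: processing = 11, completes at 11
  Job 2: processing = 17, completes at 28
  Job 3: processing = 17, completes at 45
  Job 4: processing = 18, completes at 63
  Job 5: processing = 19, completes at 82
Sum of completion times = 229
Average completion time = 229/5 = 45.8

45.8


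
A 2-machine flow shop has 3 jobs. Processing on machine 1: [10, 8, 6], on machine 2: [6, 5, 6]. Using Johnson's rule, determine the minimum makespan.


Apply Johnson's rule:
  Group 1 (a <= b): [(3, 6, 6)]
  Group 2 (a > b): [(1, 10, 6), (2, 8, 5)]
Optimal job order: [3, 1, 2]
Schedule:
  Job 3: M1 done at 6, M2 done at 12
  Job 1: M1 done at 16, M2 done at 22
  Job 2: M1 done at 24, M2 done at 29
Makespan = 29

29


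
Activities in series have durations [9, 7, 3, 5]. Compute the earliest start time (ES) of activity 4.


Activity 4 starts after activities 1 through 3 complete.
Predecessor durations: [9, 7, 3]
ES = 9 + 7 + 3 = 19

19


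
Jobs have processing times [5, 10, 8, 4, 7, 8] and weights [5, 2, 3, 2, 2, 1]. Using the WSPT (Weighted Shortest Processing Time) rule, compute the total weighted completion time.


Compute p/w ratios and sort ascending (WSPT): [(5, 5), (4, 2), (8, 3), (7, 2), (10, 2), (8, 1)]
Compute weighted completion times:
  Job (p=5,w=5): C=5, w*C=5*5=25
  Job (p=4,w=2): C=9, w*C=2*9=18
  Job (p=8,w=3): C=17, w*C=3*17=51
  Job (p=7,w=2): C=24, w*C=2*24=48
  Job (p=10,w=2): C=34, w*C=2*34=68
  Job (p=8,w=1): C=42, w*C=1*42=42
Total weighted completion time = 252

252


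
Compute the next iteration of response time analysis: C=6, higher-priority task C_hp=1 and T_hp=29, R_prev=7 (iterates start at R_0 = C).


R_next = C + ceil(R_prev / T_hp) * C_hp
ceil(7 / 29) = ceil(0.2414) = 1
Interference = 1 * 1 = 1
R_next = 6 + 1 = 7
R_next = R_prev, so the iteration has converged (response time = 7).

7


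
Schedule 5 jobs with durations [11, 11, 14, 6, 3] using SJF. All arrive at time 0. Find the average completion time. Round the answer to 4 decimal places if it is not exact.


SJF order (ascending): [3, 6, 11, 11, 14]
Completion times:
  Job 1: burst=3, C=3
  Job 2: burst=6, C=9
  Job 3: burst=11, C=20
  Job 4: burst=11, C=31
  Job 5: burst=14, C=45
Average completion = 108/5 = 21.6

21.6


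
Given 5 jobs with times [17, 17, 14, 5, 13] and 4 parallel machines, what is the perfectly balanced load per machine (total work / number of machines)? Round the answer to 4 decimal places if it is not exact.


Total processing time = 17 + 17 + 14 + 5 + 13 = 66
Number of machines = 4
Ideal balanced load = 66 / 4 = 16.5

16.5


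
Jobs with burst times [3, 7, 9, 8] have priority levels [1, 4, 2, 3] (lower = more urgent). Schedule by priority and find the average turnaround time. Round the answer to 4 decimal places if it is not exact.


Sort by priority (ascending = highest first):
Order: [(1, 3), (2, 9), (3, 8), (4, 7)]
Completion times:
  Priority 1, burst=3, C=3
  Priority 2, burst=9, C=12
  Priority 3, burst=8, C=20
  Priority 4, burst=7, C=27
Average turnaround = 62/4 = 15.5

15.5


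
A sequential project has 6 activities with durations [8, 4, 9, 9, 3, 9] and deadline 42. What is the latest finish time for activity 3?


LF(activity 3) = deadline - sum of successor durations
Successors: activities 4 through 6 with durations [9, 3, 9]
Sum of successor durations = 21
LF = 42 - 21 = 21

21


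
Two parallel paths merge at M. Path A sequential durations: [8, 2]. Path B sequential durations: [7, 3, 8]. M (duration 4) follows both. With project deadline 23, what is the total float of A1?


Forward pass: ES(A1) = sum of predecessors on chain A = 0
EF = ES + duration = 0 + 8 = 8
Backward pass: LF(M) = deadline = 23; LS(M) = 23 - 4 = 19
LF(A1) = LS(M) - sum(successors on chain A) = 19 - 2 = 17
LS = LF - duration = 17 - 8 = 9
Total float = LS - ES = 9 - 0 = 9

9


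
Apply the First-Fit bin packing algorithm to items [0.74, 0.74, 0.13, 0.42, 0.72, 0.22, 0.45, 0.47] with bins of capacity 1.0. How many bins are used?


Place items sequentially using First-Fit:
  Item 0.74 -> new Bin 1
  Item 0.74 -> new Bin 2
  Item 0.13 -> Bin 1 (now 0.87)
  Item 0.42 -> new Bin 3
  Item 0.72 -> new Bin 4
  Item 0.22 -> Bin 2 (now 0.96)
  Item 0.45 -> Bin 3 (now 0.87)
  Item 0.47 -> new Bin 5
Total bins used = 5

5


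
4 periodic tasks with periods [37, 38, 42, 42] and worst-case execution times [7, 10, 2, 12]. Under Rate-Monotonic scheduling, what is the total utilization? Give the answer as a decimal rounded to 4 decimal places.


Compute individual utilizations (exact fractions):
  Task 1: C/T = 7/37 (approx. 0.1892)
  Task 2: C/T = 10/38 = 5/19 (approx. 0.2632)
  Task 3: C/T = 2/42 = 1/21 (approx. 0.0476)
  Task 4: C/T = 12/42 = 2/7 (approx. 0.2857)
Total utilization U = 7/37 + 5/19 + 1/21 + 2/7 = 1657/2109
Rounded to 4 decimal places: U = 0.7857
RM (Liu & Layland) bound for 4 tasks = 0.756828; compare with U = 1657/2109 (approx. 0.785680)
bound < U <= 1, so the RM sufficient condition is not met (inconclusive; an exact test such as response-time analysis is needed).

0.7857


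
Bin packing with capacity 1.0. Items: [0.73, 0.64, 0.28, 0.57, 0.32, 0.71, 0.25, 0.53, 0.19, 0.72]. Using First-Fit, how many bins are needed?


Place items sequentially using First-Fit:
  Item 0.73 -> new Bin 1
  Item 0.64 -> new Bin 2
  Item 0.28 -> Bin 2 (now 0.92)
  Item 0.57 -> new Bin 3
  Item 0.32 -> Bin 3 (now 0.89)
  Item 0.71 -> new Bin 4
  Item 0.25 -> Bin 1 (now 0.98)
  Item 0.53 -> new Bin 5
  Item 0.19 -> Bin 4 (now 0.9)
  Item 0.72 -> new Bin 6
Total bins used = 6

6


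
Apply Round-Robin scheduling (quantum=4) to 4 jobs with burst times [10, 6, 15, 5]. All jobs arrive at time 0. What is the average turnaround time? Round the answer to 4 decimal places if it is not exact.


Time quantum = 4
Execution trace:
  J1 runs 4 units, time = 4
  J2 runs 4 units, time = 8
  J3 runs 4 units, time = 12
  J4 runs 4 units, time = 16
  J1 runs 4 units, time = 20
  J2 runs 2 units, time = 22
  J3 runs 4 units, time = 26
  J4 runs 1 units, time = 27
  J1 runs 2 units, time = 29
  J3 runs 4 units, time = 33
  J3 runs 3 units, time = 36
Finish times: [29, 22, 36, 27]
Average turnaround = 114/4 = 28.5

28.5


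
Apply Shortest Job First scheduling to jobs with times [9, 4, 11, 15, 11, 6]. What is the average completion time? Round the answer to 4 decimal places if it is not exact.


SJF order (ascending): [4, 6, 9, 11, 11, 15]
Completion times:
  Job 1: burst=4, C=4
  Job 2: burst=6, C=10
  Job 3: burst=9, C=19
  Job 4: burst=11, C=30
  Job 5: burst=11, C=41
  Job 6: burst=15, C=56
Average completion = 160/6 = 26.6667

26.6667
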